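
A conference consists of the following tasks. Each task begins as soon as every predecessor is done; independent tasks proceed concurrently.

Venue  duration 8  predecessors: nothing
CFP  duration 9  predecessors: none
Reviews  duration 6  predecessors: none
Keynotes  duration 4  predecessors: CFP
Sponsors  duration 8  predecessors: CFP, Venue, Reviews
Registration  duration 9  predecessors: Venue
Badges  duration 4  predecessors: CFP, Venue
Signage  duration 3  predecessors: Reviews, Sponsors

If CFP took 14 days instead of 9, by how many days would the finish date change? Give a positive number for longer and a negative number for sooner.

Actual critical path: CFP→Sponsors→Signage = 9+8+3 = 20 ⇒ 20 days.
Since CFP is critical, the +5 change carries straight to that chain (now 25 days).
No other chain overtakes it, so the finish is 25 days.
Change in finish: 25 − 20 = +5 days.

5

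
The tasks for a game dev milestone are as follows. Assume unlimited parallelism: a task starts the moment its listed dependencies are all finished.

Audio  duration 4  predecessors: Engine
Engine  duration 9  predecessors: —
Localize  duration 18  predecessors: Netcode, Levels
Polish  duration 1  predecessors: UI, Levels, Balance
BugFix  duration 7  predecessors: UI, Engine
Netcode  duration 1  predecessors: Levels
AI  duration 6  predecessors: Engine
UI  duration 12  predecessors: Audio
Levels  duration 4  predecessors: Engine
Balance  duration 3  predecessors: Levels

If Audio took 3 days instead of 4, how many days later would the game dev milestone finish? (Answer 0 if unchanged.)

Critical path before the change: Engine→Audio→UI→BugFix = 9+4+12+7 = 32 giving 32 days.
Audio lies on that path, so at 3 days the path becomes 31 days.
Now Engine→Levels→Netcode→Localize = 9+4+1+18 = 32 is longest, so the finish becomes 32 days.
Change in finish: 32 − 32 = +0 days.

0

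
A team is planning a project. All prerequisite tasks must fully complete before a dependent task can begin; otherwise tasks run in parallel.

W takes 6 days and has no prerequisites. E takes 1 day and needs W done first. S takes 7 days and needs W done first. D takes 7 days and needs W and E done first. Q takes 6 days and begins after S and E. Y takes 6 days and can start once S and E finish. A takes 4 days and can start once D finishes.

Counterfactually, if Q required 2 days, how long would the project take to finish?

19

Baseline: W→S→Q = 6+7+6 = 19 → 19 days.
Q lies on that path, so at 2 days the path becomes 15 days.
The binding chain switches to W→S→Y = 6+7+6 = 19; finish 19 days.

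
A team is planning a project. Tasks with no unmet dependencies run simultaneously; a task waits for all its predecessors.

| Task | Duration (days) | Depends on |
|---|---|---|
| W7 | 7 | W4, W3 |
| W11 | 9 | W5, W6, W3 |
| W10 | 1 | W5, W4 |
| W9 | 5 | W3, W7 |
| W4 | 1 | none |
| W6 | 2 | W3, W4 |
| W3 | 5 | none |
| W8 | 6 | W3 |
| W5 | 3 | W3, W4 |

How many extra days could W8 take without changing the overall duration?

6

Critical path: W3→W5→W11 = 5+3+9 = 17, so the finish is 17 days.
The longest chain containing W8 totals 11 days.
Slack of W8 = 11 − 5 = 6 days.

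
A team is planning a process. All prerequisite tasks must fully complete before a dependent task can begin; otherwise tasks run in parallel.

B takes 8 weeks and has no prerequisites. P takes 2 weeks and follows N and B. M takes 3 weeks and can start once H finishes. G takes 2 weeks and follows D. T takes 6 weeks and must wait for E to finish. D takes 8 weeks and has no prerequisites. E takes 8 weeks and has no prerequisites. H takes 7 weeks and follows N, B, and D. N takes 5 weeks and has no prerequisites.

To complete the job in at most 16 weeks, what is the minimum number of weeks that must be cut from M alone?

2

Current finish: 18 weeks; target: 16.
M is on every critical path, so each week cut from M cuts the finish by one (this holds down to a finish of 16).
Need 18 − 16 = 2 weeks off M → M becomes 1 week, finish becomes 16.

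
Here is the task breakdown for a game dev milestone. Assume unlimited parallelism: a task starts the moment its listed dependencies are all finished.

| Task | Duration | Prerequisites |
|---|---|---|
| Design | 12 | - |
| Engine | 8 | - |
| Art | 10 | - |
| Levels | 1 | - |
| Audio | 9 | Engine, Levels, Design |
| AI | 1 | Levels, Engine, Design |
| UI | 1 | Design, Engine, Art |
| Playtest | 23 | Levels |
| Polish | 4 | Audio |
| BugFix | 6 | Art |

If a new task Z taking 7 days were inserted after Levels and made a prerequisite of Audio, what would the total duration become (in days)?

Originally the plan takes 25 days.
With Z inserted, Audio now waits for max(Engine, Levels, Design, Z).
New critical path: Design→Audio→Polish = 12+9+4 = 25 ⇒ 25 days.

25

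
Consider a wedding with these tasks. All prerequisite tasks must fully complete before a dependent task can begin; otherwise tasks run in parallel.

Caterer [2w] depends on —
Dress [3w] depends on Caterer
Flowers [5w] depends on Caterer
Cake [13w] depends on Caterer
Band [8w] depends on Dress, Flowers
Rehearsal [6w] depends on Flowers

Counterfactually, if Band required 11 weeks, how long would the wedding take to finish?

Critical path before the change: Caterer→Flowers→Band = 2+5+8 = 15 giving 15 weeks.
Since Band is critical, the +3 change carries straight to that chain (now 18 weeks).
No other chain overtakes it, so the finish is 18 weeks.

18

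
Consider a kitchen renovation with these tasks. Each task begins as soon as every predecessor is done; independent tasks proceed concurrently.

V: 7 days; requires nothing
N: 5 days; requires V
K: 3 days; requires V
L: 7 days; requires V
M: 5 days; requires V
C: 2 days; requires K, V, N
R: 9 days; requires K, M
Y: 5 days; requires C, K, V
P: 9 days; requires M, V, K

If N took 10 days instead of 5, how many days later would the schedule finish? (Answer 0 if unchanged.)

3

Baseline: V→M→R = 7+5+9 = 21 → 21 days.
N has 2 days of float (longest path through it is 19).
The binding chain switches to V→N→C→Y = 7+10+2+5 = 24; finish 24 days.
Change in finish: 24 − 21 = +3 days.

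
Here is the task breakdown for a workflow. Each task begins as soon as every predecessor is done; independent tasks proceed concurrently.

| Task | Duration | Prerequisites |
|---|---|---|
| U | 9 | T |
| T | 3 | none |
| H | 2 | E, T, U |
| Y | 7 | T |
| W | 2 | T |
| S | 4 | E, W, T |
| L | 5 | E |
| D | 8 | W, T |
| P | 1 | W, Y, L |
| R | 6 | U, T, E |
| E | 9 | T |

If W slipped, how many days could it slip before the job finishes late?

Critical path: T→U→R = 3+9+6 = 18, so the finish is 18 days.
W finishes as early as 5 and must finish by 10.
Float = 18 − 13 = 5.

5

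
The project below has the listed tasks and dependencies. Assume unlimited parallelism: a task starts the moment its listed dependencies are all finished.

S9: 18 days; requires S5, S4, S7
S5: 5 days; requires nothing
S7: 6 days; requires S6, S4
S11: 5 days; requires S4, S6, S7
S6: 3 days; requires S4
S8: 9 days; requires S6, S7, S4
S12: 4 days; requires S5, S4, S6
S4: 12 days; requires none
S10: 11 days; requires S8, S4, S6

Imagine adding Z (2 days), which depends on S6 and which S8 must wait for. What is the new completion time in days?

41

Originally the schedule takes 41 days.
With Z inserted, S8 now waits for max(S6, S7, S4, Z).
New critical path: S4→S6→S7→S8→S10 = 12+3+6+9+11 = 41 ⇒ 41 days.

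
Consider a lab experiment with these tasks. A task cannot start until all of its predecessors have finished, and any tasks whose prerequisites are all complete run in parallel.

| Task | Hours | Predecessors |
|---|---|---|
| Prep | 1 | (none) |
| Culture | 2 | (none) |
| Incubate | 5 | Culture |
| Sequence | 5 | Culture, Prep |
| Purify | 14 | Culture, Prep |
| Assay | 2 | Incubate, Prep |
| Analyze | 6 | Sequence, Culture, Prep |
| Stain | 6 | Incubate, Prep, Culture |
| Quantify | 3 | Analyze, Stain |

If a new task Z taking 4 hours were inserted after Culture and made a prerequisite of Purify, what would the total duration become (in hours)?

20

Originally the project takes 16 hours.
With Z inserted, Purify now waits for max(Culture, Prep, Z).
New critical path: Culture→Z→Purify = 2+4+14 = 20 ⇒ 20 hours.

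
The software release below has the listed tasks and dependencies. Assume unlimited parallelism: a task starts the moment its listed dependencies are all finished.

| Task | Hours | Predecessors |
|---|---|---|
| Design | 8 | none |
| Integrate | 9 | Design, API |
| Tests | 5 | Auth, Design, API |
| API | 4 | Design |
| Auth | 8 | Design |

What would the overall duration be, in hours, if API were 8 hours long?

Actual critical path: Design→API→Integrate = 8+4+9 = 21 ⇒ 21 hours.
API is on the critical path; changing it to 8 makes that path 25 hours.
That remains the longest chain; total 25 hours.

25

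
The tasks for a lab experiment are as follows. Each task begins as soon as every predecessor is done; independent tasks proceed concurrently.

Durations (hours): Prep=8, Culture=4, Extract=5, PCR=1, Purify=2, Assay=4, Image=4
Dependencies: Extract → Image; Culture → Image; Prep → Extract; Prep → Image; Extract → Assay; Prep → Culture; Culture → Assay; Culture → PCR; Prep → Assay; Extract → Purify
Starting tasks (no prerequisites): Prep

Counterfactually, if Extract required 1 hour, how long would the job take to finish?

16

The binding path is Prep→Extract→Assay = 8+5+4 = 17; finish at 17 hours.
Extract is on the critical path; changing it to 1 makes that path 13 hours.
New critical path: Prep→Culture→Assay = 8+4+4 = 16 ⇒ 16 hours.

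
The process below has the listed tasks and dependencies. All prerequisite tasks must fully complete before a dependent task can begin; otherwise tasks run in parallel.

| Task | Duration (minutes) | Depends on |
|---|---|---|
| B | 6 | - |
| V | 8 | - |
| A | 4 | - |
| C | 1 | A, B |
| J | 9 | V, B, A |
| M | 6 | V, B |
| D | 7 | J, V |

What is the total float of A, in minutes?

4

The longest chain is V→J→D = 8+9+7 = 24; overall finish 24 minutes.
A finishes as early as 4 and must finish by 8.
So A can slip 8 − 4 = 4 minutes.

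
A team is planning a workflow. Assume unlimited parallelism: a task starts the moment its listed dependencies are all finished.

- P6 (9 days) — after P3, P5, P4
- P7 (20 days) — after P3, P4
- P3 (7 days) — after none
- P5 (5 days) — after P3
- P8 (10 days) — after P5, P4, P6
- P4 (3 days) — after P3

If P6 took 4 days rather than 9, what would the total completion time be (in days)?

30

Critical path before the change: P3→P5→P6→P8 = 7+5+9+10 = 31 giving 31 days.
Since P6 is critical, the -5 change carries straight to that chain (now 26 days).
New critical path: P3→P4→P7 = 7+3+20 = 30 ⇒ 30 days.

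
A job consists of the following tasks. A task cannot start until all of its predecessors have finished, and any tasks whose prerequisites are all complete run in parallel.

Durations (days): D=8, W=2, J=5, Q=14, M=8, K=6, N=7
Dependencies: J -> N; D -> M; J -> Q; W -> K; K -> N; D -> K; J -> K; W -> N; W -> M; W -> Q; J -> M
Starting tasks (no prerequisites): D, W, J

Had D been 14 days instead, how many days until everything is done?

27

Critical path before the change: D→K→N = 8+6+7 = 21 giving 21 days.
Since D is critical, the +6 change carries straight to that chain (now 27 days).
No other chain overtakes it, so the finish is 27 days.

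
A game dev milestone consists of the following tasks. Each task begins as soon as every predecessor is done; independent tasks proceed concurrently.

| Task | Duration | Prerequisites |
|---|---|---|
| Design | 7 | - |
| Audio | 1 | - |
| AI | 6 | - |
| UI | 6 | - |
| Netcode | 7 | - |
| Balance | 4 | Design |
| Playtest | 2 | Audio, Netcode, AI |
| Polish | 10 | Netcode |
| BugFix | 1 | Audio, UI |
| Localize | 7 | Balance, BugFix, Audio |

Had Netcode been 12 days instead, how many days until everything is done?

22

Critical path before the change: Design→Balance→Localize = 7+4+7 = 18 giving 18 days.
Netcode is off the critical path — its longest chain is 17 days, giving 1 of slack.
Now Netcode→Polish = 12+10 = 22 is longest, so the finish becomes 22 days.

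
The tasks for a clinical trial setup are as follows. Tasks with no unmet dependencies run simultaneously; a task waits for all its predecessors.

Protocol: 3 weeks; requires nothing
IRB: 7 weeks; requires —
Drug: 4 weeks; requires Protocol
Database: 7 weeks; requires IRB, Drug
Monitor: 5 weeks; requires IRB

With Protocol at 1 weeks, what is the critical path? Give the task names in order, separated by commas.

Critical path before the change: Protocol→Drug→Database = 3+4+7 = 14 giving 14 weeks.
Protocol is on the critical path; changing it to 1 makes that path 12 weeks.
New critical path: IRB→Database = 7+7 = 14 ⇒ 14 weeks.

IRB, Database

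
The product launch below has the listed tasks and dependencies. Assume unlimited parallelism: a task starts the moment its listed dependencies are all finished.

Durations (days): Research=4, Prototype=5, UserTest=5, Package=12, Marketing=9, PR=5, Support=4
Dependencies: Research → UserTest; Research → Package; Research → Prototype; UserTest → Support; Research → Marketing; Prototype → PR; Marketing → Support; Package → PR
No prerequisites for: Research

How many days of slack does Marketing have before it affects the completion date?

Critical path: Research→Package→PR = 4+12+5 = 21, so the finish is 21 days.
The longest chain containing Marketing totals 17 days.
Slack of Marketing = 8 − 4 = 4 days.

4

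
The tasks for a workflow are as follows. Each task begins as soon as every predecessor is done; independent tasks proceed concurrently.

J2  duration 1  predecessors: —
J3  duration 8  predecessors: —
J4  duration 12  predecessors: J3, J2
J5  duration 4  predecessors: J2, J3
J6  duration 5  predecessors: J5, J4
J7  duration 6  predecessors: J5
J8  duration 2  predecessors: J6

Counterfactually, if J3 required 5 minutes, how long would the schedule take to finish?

Critical path before the change: J3→J4→J6→J8 = 8+12+5+2 = 27 giving 27 minutes.
Since J3 is critical, the -3 change carries straight to that chain (now 24 minutes).
That remains the longest chain; total 24 minutes.

24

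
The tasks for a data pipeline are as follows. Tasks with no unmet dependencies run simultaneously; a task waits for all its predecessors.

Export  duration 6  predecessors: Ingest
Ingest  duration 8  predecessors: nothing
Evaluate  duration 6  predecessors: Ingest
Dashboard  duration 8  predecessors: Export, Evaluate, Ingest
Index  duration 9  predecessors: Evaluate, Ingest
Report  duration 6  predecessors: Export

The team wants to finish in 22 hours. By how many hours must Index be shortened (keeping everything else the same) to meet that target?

Current finish: 23 hours; target: 22.
Index is on every critical path, so each hour cut from Index cuts the finish by one (this holds down to a finish of 22).
Need 23 − 22 = 1 hour off Index → Index becomes 8 hours, finish becomes 22.

1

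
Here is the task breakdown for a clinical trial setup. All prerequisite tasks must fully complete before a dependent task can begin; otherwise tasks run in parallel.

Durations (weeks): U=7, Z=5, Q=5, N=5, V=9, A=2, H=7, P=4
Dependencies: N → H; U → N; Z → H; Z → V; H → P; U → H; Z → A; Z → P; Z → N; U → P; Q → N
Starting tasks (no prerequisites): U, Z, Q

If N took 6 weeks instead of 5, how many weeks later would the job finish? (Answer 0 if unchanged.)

1

As given, the longest chain is U→N→H→P = 7+5+7+4 = 23, so the finish is 23 weeks.
Since N is critical, the +1 change carries straight to that chain (now 24 weeks).
That remains the longest chain; total 24 weeks.
Change in finish: 24 − 23 = +1 weeks.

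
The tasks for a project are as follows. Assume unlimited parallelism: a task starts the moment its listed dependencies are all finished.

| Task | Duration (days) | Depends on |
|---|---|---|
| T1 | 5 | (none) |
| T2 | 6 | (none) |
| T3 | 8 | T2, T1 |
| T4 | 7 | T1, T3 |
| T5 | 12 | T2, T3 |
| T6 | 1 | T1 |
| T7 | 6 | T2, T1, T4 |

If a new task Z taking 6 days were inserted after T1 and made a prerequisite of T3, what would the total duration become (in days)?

Originally the job takes 27 days.
With Z inserted, T3 now waits for max(T2, T1, Z).
New critical path: T1→Z→T3→T4→T7 = 5+6+8+7+6 = 32 ⇒ 32 days.

32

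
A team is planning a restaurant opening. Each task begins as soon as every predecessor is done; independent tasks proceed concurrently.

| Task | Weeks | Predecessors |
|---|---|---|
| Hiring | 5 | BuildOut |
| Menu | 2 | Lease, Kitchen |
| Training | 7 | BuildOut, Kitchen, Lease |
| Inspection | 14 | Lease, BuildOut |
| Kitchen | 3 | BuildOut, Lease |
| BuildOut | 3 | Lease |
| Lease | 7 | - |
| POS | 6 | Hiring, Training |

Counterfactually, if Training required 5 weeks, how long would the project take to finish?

24

Baseline: Lease→BuildOut→Kitchen→Training→POS = 7+3+3+7+6 = 26 → 26 weeks.
Training is on the critical path; changing it to 5 makes that path 24 weeks.
No other chain overtakes it, so the finish is 24 weeks.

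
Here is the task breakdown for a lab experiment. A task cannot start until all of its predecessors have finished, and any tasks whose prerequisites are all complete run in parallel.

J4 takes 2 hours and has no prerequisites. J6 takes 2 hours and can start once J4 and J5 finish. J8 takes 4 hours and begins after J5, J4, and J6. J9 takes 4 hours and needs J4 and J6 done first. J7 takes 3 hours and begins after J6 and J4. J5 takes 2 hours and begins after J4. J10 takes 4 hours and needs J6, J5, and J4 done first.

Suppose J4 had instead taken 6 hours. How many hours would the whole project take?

14

The binding path is J4→J5→J6→J8 = 2+2+2+4 = 10; finish at 10 hours.
Since J4 is critical, the +4 change carries straight to that chain (now 14 hours).
The critical path is still J4→J5→J6→J8; finish is now 14 hours.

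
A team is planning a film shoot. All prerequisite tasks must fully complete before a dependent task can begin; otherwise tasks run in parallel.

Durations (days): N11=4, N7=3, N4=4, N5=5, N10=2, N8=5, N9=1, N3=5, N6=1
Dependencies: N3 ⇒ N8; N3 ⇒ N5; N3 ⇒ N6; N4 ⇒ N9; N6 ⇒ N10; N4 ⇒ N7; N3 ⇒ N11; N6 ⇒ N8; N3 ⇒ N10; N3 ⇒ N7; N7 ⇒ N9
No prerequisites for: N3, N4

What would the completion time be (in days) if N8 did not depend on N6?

10

With the dependency in place, N3→N6→N8 = 5+1+5 = 11 sets the finish at 11 days.
Without N6→N8, N8's earliest start moves from 6 to 5.
After: N3→N5 = 5+5 = 10 → 10 days.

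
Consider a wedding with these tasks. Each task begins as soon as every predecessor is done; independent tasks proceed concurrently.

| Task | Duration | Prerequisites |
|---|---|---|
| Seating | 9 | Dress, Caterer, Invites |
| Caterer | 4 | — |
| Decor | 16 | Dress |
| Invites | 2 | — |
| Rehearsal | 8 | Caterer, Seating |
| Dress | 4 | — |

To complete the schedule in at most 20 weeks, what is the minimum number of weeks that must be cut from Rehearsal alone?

1

Current finish: 21 weeks; target: 20.
Rehearsal is on every critical path, so each week cut from Rehearsal cuts the finish by one (this holds down to a finish of 20).
Need 21 − 20 = 1 week off Rehearsal → Rehearsal becomes 7 weeks, finish becomes 20.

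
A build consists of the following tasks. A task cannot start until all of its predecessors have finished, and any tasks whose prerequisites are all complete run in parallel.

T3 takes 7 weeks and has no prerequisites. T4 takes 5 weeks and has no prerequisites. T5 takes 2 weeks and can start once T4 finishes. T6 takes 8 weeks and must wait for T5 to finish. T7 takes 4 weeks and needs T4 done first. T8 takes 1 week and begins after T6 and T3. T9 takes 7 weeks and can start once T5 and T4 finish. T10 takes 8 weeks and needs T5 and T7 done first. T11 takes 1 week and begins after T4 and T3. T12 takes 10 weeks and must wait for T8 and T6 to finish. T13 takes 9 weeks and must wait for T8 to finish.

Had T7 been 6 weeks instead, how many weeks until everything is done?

As given, the longest chain is T4→T5→T6→T8→T12 = 5+2+8+1+10 = 26, so the finish is 26 weeks.
T7 is off the critical path — its longest chain is 17 weeks, giving 9 of slack.
That remains the longest chain; total 26 weeks.

26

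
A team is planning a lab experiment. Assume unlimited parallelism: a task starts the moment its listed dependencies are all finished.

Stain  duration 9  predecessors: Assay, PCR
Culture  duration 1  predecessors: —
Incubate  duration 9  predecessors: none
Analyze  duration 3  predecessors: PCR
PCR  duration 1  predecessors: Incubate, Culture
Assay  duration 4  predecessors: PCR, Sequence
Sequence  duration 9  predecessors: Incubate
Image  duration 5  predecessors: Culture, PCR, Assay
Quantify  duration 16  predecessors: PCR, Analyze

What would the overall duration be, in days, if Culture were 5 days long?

31

The binding path is Incubate→Sequence→Assay→Stain = 9+9+4+9 = 31; finish at 31 days.
Culture has 10 days of float (longest path through it is 21).
The critical path is still Incubate→Sequence→Assay→Stain; finish is now 31 days.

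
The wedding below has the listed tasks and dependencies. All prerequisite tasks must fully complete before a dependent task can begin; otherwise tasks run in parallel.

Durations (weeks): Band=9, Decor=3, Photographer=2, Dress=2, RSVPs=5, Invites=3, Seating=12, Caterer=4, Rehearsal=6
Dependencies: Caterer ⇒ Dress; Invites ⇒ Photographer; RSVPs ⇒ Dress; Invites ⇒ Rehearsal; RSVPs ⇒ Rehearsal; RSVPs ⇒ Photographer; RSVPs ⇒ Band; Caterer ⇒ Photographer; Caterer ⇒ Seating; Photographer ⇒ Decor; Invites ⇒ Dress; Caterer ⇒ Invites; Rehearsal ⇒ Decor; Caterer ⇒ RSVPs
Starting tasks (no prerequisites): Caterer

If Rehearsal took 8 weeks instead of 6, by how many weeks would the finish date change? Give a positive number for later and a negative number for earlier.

2

Critical path before the change: Caterer→RSVPs→Rehearsal→Decor = 4+5+6+3 = 18 giving 18 weeks.
Rehearsal lies on that path, so at 8 weeks the path becomes 20 weeks.
No other chain overtakes it, so the finish is 20 weeks.
Change in finish: 20 − 18 = +2 weeks.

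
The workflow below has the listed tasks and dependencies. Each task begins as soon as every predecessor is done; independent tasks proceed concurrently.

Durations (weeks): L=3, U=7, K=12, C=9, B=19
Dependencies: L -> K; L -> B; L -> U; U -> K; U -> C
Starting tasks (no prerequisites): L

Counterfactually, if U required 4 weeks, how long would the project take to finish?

Baseline: L→U→K = 3+7+12 = 22 → 22 weeks.
U is on the critical path; changing it to 4 makes that path 19 weeks.
New critical path: L→B = 3+19 = 22 ⇒ 22 weeks.

22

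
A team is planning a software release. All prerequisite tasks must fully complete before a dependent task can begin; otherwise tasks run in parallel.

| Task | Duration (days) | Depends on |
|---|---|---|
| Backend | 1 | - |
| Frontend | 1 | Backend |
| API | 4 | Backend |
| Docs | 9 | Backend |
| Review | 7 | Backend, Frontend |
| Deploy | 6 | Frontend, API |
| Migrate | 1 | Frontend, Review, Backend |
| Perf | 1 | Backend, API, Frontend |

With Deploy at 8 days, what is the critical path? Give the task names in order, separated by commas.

Backend, API, Deploy

As given, the longest chain is Backend→API→Deploy = 1+4+6 = 11, so the finish is 11 days.
Since Deploy is critical, the +2 change carries straight to that chain (now 13 days).
That remains the longest chain; total 13 days.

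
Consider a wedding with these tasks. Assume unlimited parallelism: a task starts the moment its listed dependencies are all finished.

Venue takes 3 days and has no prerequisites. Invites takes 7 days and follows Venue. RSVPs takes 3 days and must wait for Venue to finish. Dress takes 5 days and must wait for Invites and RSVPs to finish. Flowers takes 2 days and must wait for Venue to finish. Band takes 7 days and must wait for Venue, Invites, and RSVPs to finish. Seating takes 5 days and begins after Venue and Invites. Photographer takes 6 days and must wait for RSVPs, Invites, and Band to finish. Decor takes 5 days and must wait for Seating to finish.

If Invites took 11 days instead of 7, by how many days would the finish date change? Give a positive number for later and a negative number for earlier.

4

The binding path is Venue→Invites→Band→Photographer = 3+7+7+6 = 23; finish at 23 days.
Since Invites is critical, the +4 change carries straight to that chain (now 27 days).
No other chain overtakes it, so the finish is 27 days.
Change in finish: 27 − 23 = +4 days.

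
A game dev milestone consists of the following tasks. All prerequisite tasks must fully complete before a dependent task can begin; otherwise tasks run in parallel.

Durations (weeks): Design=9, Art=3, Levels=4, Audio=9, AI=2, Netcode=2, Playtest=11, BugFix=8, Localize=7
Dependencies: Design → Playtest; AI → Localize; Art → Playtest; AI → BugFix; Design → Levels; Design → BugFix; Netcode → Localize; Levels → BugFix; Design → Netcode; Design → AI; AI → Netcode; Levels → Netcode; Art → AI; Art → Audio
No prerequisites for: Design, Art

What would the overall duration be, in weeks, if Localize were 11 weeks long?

26

Critical path before the change: Design→Levels→Netcode→Localize = 9+4+2+7 = 22 giving 22 weeks.
Localize is on the critical path; changing it to 11 makes that path 26 weeks.
No other chain overtakes it, so the finish is 26 weeks.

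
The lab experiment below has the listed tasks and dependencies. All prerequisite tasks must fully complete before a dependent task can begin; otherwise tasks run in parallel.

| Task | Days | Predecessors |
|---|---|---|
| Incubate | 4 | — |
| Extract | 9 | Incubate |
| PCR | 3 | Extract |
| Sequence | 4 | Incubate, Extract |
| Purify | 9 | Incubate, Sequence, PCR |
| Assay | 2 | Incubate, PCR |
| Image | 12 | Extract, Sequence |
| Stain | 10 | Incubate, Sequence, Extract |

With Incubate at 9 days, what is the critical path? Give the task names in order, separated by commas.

Incubate, Extract, Sequence, Image

Baseline: Incubate→Extract→Sequence→Image = 4+9+4+12 = 29 → 29 days.
Incubate lies on that path, so at 9 days the path becomes 34 days.
No other chain overtakes it, so the finish is 34 days.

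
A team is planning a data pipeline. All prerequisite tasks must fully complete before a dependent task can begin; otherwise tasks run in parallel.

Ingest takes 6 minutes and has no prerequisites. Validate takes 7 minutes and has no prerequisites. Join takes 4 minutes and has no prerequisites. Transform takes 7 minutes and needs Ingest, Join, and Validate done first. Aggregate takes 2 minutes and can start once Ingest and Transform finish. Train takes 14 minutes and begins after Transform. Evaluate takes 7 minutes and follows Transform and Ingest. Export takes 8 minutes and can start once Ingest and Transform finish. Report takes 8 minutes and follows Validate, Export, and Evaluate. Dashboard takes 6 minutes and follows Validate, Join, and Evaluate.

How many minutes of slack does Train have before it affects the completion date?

Validate→Transform→Export→Report = 7+7+8+8 = 30 sets the makespan at 30 minutes.
The longest chain containing Train totals 28 minutes.
Slack of Train = 16 − 14 = 2 minutes.

2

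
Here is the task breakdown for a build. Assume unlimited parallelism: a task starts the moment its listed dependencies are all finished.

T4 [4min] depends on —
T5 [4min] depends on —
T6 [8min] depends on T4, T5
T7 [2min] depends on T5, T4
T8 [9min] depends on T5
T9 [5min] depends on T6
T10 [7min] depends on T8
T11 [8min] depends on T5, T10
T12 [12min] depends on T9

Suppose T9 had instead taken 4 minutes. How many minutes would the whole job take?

As given, the longest chain is T4→T6→T9→T12 = 4+8+5+12 = 29, so the finish is 29 minutes.
Since T9 is critical, the -1 change carries straight to that chain (now 28 minutes).
That remains the longest chain; total 28 minutes.

28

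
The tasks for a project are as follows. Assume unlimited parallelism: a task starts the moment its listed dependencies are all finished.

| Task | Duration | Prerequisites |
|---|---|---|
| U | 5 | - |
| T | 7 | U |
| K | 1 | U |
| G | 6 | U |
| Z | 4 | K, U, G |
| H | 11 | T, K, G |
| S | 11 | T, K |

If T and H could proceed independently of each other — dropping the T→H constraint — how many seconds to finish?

Original critical path: U→T→H = 5+7+11 = 23 ⇒ 23 seconds.
Without T→H, H's earliest start moves from 12 to 11.
New critical path: U→T→S = 5+7+11 = 23 ⇒ 23 seconds.

23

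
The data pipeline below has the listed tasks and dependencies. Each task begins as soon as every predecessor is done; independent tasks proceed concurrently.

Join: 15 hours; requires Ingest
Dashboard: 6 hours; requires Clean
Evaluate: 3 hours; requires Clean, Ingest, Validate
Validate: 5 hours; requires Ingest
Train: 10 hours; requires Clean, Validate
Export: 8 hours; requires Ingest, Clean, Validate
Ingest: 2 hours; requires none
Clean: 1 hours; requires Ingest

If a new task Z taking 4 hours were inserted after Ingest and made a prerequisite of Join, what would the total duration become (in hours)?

21

Originally the plan takes 17 hours.
With Z inserted, Join now waits for max(Ingest, Z).
New critical path: Ingest→Z→Join = 2+4+15 = 21 ⇒ 21 hours.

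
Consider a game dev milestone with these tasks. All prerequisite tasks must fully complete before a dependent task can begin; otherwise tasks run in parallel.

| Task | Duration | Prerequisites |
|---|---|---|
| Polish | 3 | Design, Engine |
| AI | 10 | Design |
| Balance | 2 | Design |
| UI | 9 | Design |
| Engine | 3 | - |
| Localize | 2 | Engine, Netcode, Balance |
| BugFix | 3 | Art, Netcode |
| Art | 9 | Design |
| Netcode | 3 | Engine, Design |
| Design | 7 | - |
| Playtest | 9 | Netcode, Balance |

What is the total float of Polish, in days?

9

Critical path: Design→Art→BugFix = 7+9+3 = 19, so the finish is 19 days.
Polish finishes as early as 10 and must finish by 19.
So Polish can slip 19 − 10 = 9 days.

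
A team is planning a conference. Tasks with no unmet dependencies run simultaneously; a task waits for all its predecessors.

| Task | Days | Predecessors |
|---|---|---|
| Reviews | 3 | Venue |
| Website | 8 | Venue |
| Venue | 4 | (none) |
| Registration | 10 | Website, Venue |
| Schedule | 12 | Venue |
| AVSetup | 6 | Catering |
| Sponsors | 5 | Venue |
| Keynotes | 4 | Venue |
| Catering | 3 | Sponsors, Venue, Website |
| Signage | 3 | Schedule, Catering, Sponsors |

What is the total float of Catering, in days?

Venue→Website→Registration = 4+8+10 = 22 sets the makespan at 22 days.
Catering finishes as early as 15 and must finish by 16.
Float = 22 − 21 = 1.

1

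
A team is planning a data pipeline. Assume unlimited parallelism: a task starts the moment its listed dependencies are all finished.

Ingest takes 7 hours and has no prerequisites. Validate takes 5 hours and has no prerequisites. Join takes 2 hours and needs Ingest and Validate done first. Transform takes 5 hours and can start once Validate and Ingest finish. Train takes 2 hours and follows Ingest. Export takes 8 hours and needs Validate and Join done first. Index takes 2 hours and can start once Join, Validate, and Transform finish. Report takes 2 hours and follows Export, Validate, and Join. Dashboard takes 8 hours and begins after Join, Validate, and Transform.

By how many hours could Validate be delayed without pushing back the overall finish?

2

Critical path: Ingest→Transform→Dashboard = 7+5+8 = 20, so the finish is 20 hours.
Validate finishes as early as 5 and must finish by 7.
Float = 20 − 18 = 2.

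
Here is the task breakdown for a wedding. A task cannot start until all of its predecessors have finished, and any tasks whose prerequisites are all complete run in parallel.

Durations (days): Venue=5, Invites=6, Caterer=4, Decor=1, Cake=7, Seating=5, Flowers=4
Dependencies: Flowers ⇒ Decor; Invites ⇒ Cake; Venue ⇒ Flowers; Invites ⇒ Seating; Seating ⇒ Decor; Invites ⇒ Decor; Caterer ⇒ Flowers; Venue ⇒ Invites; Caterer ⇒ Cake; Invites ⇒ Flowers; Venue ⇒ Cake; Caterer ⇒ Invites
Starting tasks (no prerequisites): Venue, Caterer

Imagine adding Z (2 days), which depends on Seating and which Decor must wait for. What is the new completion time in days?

Originally the job takes 18 days.
With Z inserted, Decor now waits for max(Flowers, Invites, Seating, Z).
New critical path: Venue→Invites→Seating→Z→Decor = 5+6+5+2+1 = 19 ⇒ 19 days.

19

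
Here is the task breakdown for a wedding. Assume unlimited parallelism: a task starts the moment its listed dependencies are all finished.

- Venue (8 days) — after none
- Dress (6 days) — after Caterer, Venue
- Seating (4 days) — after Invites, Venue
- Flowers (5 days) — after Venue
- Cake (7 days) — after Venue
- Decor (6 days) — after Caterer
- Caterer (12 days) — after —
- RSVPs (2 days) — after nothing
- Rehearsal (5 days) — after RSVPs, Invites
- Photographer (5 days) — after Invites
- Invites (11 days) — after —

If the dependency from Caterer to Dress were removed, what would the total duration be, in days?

Original critical path: Caterer→Dress = 12+6 = 18 ⇒ 18 days.
Without Caterer→Dress, Dress's earliest start moves from 12 to 8.
After: Caterer→Decor = 12+6 = 18 → 18 days.

18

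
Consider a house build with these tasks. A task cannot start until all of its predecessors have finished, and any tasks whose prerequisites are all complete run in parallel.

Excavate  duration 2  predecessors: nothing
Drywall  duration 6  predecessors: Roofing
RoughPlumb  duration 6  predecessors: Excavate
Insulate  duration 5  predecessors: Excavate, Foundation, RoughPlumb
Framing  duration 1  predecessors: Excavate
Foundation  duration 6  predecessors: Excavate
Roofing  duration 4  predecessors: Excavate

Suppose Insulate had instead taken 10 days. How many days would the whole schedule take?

18

Critical path before the change: Excavate→Foundation→Insulate = 2+6+5 = 13 giving 13 days.
Insulate lies on that path, so at 10 days the path becomes 18 days.
That remains the longest chain; total 18 days.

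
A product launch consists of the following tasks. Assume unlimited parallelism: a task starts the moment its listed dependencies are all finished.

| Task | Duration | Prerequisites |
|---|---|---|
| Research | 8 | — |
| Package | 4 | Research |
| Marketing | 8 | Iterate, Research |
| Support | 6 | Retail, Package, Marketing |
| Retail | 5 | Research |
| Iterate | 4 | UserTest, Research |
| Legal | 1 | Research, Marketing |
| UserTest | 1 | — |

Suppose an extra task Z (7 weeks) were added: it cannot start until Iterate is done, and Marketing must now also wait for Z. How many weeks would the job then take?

Originally the job takes 26 weeks.
With Z inserted, Marketing now waits for max(Iterate, Research, Z).
New critical path: Research→Iterate→Z→Marketing→Support = 8+4+7+8+6 = 33 ⇒ 33 weeks.

33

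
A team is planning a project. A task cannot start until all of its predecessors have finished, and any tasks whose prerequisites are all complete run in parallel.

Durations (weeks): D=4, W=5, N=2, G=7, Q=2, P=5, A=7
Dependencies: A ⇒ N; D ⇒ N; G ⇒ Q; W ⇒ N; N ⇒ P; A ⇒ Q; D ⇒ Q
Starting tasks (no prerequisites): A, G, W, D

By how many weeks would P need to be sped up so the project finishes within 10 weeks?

4

Current finish: 14 weeks; target: 10.
P is on every critical path, so each week cut from P cuts the finish by one (this holds down to a finish of 10).
Need 14 − 10 = 4 weeks off P → P becomes 1 week, finish becomes 10.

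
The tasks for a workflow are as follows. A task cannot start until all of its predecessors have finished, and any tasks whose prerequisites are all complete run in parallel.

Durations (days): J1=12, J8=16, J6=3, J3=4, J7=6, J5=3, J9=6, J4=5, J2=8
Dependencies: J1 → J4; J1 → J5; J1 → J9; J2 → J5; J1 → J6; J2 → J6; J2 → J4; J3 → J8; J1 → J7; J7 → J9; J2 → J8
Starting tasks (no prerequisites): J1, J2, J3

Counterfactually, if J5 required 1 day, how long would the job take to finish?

24

As given, the longest chain is J1→J7→J9 = 12+6+6 = 24, so the finish is 24 days.
J5 has 9 days of float (longest path through it is 15).
No other chain overtakes it, so the finish is 24 days.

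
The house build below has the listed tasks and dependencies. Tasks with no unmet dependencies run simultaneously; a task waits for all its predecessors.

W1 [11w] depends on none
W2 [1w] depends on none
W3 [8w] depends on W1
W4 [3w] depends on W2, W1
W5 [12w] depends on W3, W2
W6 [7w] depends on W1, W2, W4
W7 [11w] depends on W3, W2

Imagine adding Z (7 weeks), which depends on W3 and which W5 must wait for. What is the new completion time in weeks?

38

Originally the plan takes 31 weeks.
With Z inserted, W5 now waits for max(W3, W2, Z).
New critical path: W1→W3→Z→W5 = 11+8+7+12 = 38 ⇒ 38 weeks.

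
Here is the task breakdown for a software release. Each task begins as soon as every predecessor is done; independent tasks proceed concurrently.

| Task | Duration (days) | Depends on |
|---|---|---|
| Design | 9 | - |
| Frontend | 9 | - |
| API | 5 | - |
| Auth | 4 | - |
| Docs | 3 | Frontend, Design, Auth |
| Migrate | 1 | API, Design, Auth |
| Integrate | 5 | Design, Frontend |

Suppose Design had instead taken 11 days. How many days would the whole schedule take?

16

Baseline: Design→Integrate = 9+5 = 14 → 14 days.
Design is on the critical path; changing it to 11 makes that path 16 days.
The critical path is still Design→Integrate; finish is now 16 days.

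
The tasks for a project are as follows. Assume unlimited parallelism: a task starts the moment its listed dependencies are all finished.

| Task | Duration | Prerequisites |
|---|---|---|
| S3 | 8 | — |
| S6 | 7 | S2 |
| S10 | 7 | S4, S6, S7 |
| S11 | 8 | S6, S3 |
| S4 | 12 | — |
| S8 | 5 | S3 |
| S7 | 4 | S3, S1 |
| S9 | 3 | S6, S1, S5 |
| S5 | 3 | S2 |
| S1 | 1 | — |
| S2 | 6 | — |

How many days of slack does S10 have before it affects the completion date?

1

The longest chain is S2→S6→S11 = 6+7+8 = 21; overall finish 21 days.
S10 finishes as early as 20 and must finish by 21.
So S10 can slip 21 − 20 = 1 day.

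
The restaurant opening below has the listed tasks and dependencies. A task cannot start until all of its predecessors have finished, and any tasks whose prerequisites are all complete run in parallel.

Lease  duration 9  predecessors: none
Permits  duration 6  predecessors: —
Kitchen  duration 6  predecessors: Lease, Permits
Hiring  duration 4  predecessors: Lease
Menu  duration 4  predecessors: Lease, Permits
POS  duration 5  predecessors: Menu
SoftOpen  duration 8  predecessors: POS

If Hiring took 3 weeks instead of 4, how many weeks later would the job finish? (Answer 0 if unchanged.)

Critical path before the change: Lease→Menu→POS→SoftOpen = 9+4+5+8 = 26 giving 26 weeks.
The longest path through Hiring is only 13 weeks, so Hiring has float 13.
The critical path is still Lease→Menu→POS→SoftOpen; finish is now 26 weeks.
Change in finish: 26 − 26 = +0 weeks.

0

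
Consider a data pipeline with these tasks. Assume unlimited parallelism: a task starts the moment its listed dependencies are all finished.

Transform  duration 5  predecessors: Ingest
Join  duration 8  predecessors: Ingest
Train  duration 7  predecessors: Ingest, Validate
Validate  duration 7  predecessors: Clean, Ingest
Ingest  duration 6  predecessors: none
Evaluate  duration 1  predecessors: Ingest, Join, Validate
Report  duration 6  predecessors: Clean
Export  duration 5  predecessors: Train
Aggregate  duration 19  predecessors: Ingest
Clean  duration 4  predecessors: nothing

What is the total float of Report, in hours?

Critical path: Ingest→Validate→Train→Export = 6+7+7+5 = 25, so the finish is 25 hours.
The longest chain containing Report totals 10 hours.
So Report can slip 25 − 10 = 15 hours.

15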